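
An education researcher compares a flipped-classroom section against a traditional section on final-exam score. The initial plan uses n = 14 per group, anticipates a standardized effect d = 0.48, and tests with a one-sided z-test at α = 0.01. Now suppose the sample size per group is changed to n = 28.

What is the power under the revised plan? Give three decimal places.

With n = 28 per group: δ = d·√(n/2) = 0.48 × √(28/2) = 1.7960. Critical value z_{0.01} = 2.326.
Revised power = Φ(δ − 2.326) = Φ(-0.530) = 0.2979.

Power ≈ 0.298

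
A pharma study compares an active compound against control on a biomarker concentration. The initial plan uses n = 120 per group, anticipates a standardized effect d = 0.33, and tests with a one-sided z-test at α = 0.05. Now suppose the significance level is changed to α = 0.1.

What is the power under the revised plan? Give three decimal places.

δ = d·√(n/2) = 0.33 × √(120/2) = 2.5562 (unchanged). New critical value: z_{0.1} = 1.282.
Revised power = Φ(δ − 1.282) = Φ(1.275) = 0.8988.

Power ≈ 0.899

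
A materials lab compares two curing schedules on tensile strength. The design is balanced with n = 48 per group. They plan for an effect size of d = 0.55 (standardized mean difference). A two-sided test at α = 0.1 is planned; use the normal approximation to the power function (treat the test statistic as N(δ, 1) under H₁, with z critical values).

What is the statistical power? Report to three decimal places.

Power ≈ 0.853

Noncentrality parameter: δ = d·√(n/2) = 0.55 × √(48/2) = 2.6944
Critical value for a two-sided test at α = 0.1: z_{α/2} = 1.645.
Power = Φ(δ − 1.645) + Φ(−δ − 1.645) = Φ(1.050) + Φ(-4.339) = 0.8530 + 0.0000 = 0.8531.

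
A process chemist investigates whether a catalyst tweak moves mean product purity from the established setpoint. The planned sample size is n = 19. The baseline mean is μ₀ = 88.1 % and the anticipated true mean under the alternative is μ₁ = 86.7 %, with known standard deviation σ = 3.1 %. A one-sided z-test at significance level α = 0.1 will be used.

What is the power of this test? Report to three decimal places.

Power ≈ 0.754

Standardized effect: d = |μ₁ − μ₀| / σ = |86.7 − 88.1| / 3.1 = 0.4516
Noncentrality parameter: δ = d·√n = 0.4516 × √19 = 1.9685
Critical value for a one-sided test at α = 0.1: z_α = 1.282.
Power = P(Z > 1.282 − δ) = Φ(0.687) = 0.7540.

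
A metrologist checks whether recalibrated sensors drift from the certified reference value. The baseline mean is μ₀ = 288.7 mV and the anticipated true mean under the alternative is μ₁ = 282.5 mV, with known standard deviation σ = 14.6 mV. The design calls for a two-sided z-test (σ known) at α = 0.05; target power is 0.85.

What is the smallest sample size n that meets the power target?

Standardized effect: d = |μ₁ − μ₀| / σ = |282.5 − 288.7| / 14.6 = 0.4247
For power 0.85 need Φ(δ − z_{0.025}) = 0.85, so δ = z_{0.025} + z_{0.15} = 1.960 + 1.036 = 2.996.
(The Φ(−δ − z_{α/2}) term is vanishingly small for δ > 0 and is dropped in the standard sample-size formula.)
δ = d·√n ⇒ n = (δ/d)² = (2.996 / 0.4247)² = 49.79.
Round up to the next whole unit.

n = 50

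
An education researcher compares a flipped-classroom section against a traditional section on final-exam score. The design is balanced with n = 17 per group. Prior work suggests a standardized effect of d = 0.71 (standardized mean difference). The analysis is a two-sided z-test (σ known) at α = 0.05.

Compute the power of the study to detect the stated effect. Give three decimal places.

Noncentrality parameter: δ = d·√(n/2) = 0.71 × √(17/2) = 2.0700
Two-sided α = 0.05 → critical value z_{0.025} = 1.960.
Power = Φ(δ − 1.960) + Φ(−δ − 1.960) = Φ(0.110) + Φ(-4.030) = 0.5438 + 0.0000 = 0.5438.

Power ≈ 0.544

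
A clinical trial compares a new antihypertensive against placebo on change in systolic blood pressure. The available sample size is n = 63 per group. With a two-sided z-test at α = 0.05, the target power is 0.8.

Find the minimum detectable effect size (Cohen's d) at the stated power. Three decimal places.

d ≈ 0.499

Required noncentrality: δ = z_{0.025} + z_{0.20} = 1.960 + 0.842 = 2.802.
(Lower-tail contribution to power is negligible for δ > 0.)
δ = d·√(n/2) ⇒ d = δ/√(n/2) = 2.802/√(63/2) = 0.4992.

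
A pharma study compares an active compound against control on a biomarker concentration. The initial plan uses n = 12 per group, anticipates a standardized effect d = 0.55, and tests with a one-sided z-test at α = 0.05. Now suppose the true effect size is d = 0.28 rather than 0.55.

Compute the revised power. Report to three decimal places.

With d = 0.28: δ = d·√(n/2) = 0.28 × √(12/2) = 0.6859. Critical value z_{0.05} = 1.645.
Revised power = P(Z > 1.645 − δ) = Φ(-0.959) = 0.1688.

Power ≈ 0.169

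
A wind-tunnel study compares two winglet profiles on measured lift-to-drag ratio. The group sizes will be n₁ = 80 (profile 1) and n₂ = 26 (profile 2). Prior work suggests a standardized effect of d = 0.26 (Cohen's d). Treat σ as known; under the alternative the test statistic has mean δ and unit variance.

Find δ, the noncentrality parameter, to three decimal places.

δ ≈ 1.152

δ = d / √(1/n₁ + 1/n₂) = 0.26 / √(1/80 + 1/26) = 1.1517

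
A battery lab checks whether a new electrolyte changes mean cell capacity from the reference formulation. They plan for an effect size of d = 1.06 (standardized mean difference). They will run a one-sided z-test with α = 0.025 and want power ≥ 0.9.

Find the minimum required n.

n = 10

Set Φ(δ − 1.960) = 0.9; then δ − 1.960 = Φ⁻¹(0.9) = 1.282, giving δ = 3.242.
δ = d·√n ⇒ n = (δ/d)² = (3.242 / 1.06)² = 9.35.
Rounding up, n = 10.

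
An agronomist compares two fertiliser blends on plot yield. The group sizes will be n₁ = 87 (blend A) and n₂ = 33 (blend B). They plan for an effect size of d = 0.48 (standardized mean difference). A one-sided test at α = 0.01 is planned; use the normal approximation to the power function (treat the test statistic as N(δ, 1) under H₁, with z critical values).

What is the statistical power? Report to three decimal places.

Noncentrality parameter: δ = d / √(1/n₁ + 1/n₂) = 0.48 / √(1/87 + 1/33) = 2.3478
One-sided α = 0.01 → critical value z_{0.01} = 2.326.
Power = Φ(δ − 2.326) = Φ(0.021) = 0.5086.

Power ≈ 0.509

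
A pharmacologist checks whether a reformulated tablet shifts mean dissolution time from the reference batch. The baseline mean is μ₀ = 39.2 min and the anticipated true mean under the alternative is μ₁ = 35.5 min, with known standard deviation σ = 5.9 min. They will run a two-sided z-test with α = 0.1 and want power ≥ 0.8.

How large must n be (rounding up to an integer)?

Standardized effect: d = |μ₁ − μ₀| / σ = |35.5 − 39.2| / 5.9 = 0.6271
For power 0.8 need Φ(δ − z_{0.05}) = 0.8, so δ = z_{0.05} + z_{0.20} = 1.645 + 0.842 = 2.486.
(Ignoring the negligible lower-tail rejection probability gives the usual closed-form inversion.)
δ = d·√n ⇒ n = (δ/d)² = (2.486 / 0.6271)² = 15.72.
Round up to the next whole unit.

n = 16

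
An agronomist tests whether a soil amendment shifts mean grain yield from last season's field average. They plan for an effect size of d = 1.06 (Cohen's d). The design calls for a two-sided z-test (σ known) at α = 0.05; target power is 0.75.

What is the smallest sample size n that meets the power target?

n = 7

Set Φ(δ − 1.960) = 0.75; then δ − 1.960 = Φ⁻¹(0.75) = 0.674, giving δ = 2.634.
(The Φ(−δ − z_{α/2}) term is vanishingly small for δ > 0 and is dropped in the standard sample-size formula.)
δ = d·√n ⇒ n = (δ/d)² = (2.634 / 1.06)² = 6.18.
Round up to the next whole unit.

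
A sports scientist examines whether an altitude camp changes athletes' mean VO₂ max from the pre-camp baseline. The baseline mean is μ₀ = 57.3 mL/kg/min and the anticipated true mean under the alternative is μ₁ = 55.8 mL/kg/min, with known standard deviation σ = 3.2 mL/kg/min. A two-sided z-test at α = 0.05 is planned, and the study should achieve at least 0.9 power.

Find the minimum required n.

n = 48

Standardized effect: d = |μ₁ − μ₀| / σ = |55.8 − 57.3| / 3.2 = 0.4688
For power 0.9 need Φ(δ − z_{0.025}) = 0.9, so δ = z_{0.025} + z_{0.10} = 1.960 + 1.282 = 3.242.
(For δ > 0 the lower-tail rejection region contributes negligibly to power, so the one-term inversion is standard.)
δ = d·√n ⇒ n = (δ/d)² = (3.242 / 0.4688)² = 47.82.
Rounding up, n = 48.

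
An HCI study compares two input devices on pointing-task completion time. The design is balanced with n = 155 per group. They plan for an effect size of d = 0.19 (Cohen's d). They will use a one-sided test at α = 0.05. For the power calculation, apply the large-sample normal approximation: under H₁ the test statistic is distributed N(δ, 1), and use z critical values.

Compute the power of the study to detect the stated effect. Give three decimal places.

Power ≈ 0.511

Noncentrality parameter: δ = d·√(n/2) = 0.19 × √(155/2) = 1.6726
Critical value for a one-sided test at α = 0.05: z_α = 1.645.
Power = P(Z > 1.645 − δ) = Φ(0.028) = 0.5111.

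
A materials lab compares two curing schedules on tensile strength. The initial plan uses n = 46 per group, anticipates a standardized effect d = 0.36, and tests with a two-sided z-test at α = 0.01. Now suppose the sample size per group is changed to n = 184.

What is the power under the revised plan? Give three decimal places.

With n = 184 per group: δ = d·√(n/2) = 0.36 × √(184/2) = 3.4530. Critical value z_{0.005} = 2.576.
Revised power = Φ(δ − 2.576) + Φ(−δ − 2.576) = Φ(0.877) + Φ(-6.029) = 0.8098 + 0.0000 = 0.8098.

Power ≈ 0.810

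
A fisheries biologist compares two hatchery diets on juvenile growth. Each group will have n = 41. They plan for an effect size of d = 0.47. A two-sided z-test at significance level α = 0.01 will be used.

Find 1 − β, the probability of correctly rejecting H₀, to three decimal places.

Power ≈ 0.327

Noncentrality parameter: δ = d·√(n/2) = 0.47 × √(41/2) = 2.1280
Two-sided α = 0.01 → critical value z_{0.005} = 2.576.
Power = Φ(δ − 2.576) + Φ(−δ − 2.576) = Φ(-0.448) + Φ(-4.704) = 0.3271 + 0.0000 = 0.3271.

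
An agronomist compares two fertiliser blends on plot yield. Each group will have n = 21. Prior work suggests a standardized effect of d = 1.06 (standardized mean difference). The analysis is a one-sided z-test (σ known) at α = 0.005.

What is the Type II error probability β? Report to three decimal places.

Noncentrality parameter: δ = d·√(n/2) = 1.06 × √(21/2) = 3.4348
One-sided α = 0.005 → critical value z_{0.005} = 2.576.
Power = P(Z > 2.576 − δ) = Φ(0.859) = 0.8048.
Type II error: β = 1 − power = 1 − 0.8048 = 0.1952.

β ≈ 0.195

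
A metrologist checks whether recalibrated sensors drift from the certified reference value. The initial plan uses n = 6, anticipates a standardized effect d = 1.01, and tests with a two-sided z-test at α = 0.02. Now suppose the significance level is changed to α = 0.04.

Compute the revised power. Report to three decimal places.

δ = d·√n = 1.01 × √6 = 2.4740 (unchanged). New critical value: z_{0.02} = 2.054.
Revised power = Φ(δ − 2.054) + Φ(−δ − 2.054) = Φ(0.420) + Φ(-4.528) = 0.6628 + 0.0000 = 0.6628.

Power ≈ 0.663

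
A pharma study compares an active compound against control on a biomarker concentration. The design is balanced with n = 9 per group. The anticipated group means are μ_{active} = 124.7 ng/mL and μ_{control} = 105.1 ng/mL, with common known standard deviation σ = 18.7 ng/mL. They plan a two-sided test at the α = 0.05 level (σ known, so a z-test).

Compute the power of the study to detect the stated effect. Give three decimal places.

Power ≈ 0.604

Standardized effect: d = |μ_{active} − μ_{control}| / σ = |124.7 − 105.1| / 18.7 = 1.0481
Noncentrality parameter: δ = d·√(n/2) = 1.0481 × √(9/2) = 2.2234
Two-sided α = 0.05 → critical value z_{0.025} = 1.960.
Power = Φ(δ − 1.960) + Φ(−δ − 1.960) = Φ(0.263) + Φ(-4.183) = 0.6039 + 0.0000 = 0.6039.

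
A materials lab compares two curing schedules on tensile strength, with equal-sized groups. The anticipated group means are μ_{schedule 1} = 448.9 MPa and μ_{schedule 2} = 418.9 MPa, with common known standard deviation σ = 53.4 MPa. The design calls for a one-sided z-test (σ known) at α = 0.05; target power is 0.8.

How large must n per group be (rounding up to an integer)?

n = 40 per group

Standardized effect: d = |μ_{schedule 1} − μ_{schedule 2}| / σ = |448.9 − 418.9| / 53.4 = 0.5618
Set Φ(δ − 1.645) = 0.8; then δ − 1.645 = Φ⁻¹(0.8) = 0.842, giving δ = 2.486.
δ = d·√(n/2) ⇒ n = 2(δ/d)² = 2 × (2.486 / 0.5618)² = 39.18.
Round up to the next whole unit.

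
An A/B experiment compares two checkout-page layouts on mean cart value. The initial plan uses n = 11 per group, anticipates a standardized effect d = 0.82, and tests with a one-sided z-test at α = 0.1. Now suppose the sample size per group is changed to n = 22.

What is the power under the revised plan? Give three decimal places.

Power ≈ 0.925

With n = 22 per group: δ = d·√(n/2) = 0.82 × √(22/2) = 2.7196. Critical value z_{0.1} = 1.282.
Revised power = P(Z > 1.282 − δ) = Φ(1.438) = 0.9248.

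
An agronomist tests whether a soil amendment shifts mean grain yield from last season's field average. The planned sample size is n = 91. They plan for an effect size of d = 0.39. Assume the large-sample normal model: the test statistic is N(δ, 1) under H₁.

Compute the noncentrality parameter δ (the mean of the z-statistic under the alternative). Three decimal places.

δ = d·√n = 0.39 × √91 = 3.7204

δ ≈ 3.720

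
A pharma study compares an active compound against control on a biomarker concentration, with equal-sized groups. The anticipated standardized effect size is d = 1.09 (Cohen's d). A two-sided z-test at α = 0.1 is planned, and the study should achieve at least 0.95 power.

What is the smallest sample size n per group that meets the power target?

n = 19 per group

Set Φ(δ − 1.645) = 0.95; then δ − 1.645 = Φ⁻¹(0.95) = 1.645, giving δ = 3.290.
(For δ > 0 the lower-tail rejection region contributes negligibly to power, so the one-term inversion is standard.)
δ = d·√(n/2) ⇒ n = 2(δ/d)² = 2 × (3.290 / 1.09)² = 18.22.
Round up to the next whole unit.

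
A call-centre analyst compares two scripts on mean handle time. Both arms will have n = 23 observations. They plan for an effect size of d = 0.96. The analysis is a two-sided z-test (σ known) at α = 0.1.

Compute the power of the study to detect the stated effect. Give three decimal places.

Power ≈ 0.946

Noncentrality parameter: δ = d·√(n/2) = 0.96 × √(23/2) = 3.2555
Critical value for a two-sided test at α = 0.1: z_{α/2} = 1.645.
Power = Φ(δ − 1.645) + Φ(−δ − 1.645) = Φ(1.611) + Φ(-4.900) = 0.9464 + 0.0000 = 0.9464.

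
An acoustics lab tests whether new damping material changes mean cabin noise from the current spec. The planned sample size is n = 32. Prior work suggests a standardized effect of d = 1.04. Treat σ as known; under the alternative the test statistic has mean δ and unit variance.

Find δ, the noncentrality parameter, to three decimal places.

δ ≈ 5.883

The noncentrality parameter scales effect size by the design's sample-size factor: δ = d·√n = 1.04 × √32 = 5.8831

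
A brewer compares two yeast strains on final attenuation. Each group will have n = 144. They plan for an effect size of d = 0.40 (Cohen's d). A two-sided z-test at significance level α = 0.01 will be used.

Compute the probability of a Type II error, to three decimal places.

β ≈ 0.207

Noncentrality parameter: λ = d·√(n/2) = 0.40 × √(144/2) = 3.3941
Two-sided α = 0.01 → critical value z_{0.005} = 2.576.
Power = Φ(λ − 2.576) + Φ(−λ − 2.576) = Φ(0.818) + Φ(-5.970) = 0.7934 + 0.0000 = 0.7934.
Type II error: β = 1 − power = 1 − 0.7934 = 0.2066.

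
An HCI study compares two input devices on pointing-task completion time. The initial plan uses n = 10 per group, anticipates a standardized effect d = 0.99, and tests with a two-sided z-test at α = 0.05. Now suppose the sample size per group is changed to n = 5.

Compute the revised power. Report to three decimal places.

With n = 5 per group: δ = d·√(n/2) = 0.99 × √(5/2) = 1.5653. Critical value z_{0.025} = 1.960.
Revised power = Φ(δ − 1.960) + Φ(−δ − 1.960) = Φ(-0.395) + Φ(-3.525) = 0.3466 + 0.0002 = 0.3468.

Power ≈ 0.347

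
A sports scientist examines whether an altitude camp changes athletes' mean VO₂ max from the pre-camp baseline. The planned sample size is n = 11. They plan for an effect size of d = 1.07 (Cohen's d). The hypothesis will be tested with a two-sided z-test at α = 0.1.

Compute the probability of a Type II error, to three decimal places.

Noncentrality parameter: δ = d·√n = 1.07 × √11 = 3.5488
Critical value for a two-sided test at α = 0.1: z_{α/2} = 1.645.
Power = Φ(δ − 1.645) + Φ(−δ − 1.645) = Φ(1.904) + Φ(-5.194) = 0.9715 + 0.0000 = 0.9715.
Type II error: β = 1 − power = 1 − 0.9715 = 0.0285.

β ≈ 0.028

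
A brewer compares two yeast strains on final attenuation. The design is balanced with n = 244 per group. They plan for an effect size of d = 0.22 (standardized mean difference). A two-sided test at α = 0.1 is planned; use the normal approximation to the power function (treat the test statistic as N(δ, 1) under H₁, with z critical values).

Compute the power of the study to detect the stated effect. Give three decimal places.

Power ≈ 0.784

Noncentrality parameter: λ = d·√(n/2) = 0.22 × √(244/2) = 2.4300
Two-sided α = 0.1 → critical value z_{0.05} = 1.645.
Power = Φ(λ − 1.645) + Φ(−λ − 1.645) = Φ(0.785) + Φ(-4.075) = 0.7838 + 0.0000 = 0.7838.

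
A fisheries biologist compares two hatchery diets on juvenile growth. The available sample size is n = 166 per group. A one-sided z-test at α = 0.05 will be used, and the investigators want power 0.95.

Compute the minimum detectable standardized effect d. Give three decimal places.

d ≈ 0.361

Need Φ(δ − 1.645) = 0.95, so δ = 1.645 + 1.645 = 3.290.
δ = d·√(n/2) ⇒ d = δ/√(n/2) = 3.290/√(166/2) = 0.3611.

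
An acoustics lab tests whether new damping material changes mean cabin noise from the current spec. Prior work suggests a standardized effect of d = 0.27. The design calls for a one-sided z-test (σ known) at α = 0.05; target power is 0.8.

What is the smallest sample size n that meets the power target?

Set Φ(δ − 1.645) = 0.8; then δ − 1.645 = Φ⁻¹(0.8) = 0.842, giving δ = 2.486.
δ = d·√n ⇒ n = (δ/d)² = (2.486 / 0.27)² = 84.81.
Round up to the next whole unit.

n = 85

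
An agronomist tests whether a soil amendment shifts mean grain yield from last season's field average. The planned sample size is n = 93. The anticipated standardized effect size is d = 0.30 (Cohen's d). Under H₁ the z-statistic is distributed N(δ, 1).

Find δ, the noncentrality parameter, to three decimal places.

δ ≈ 2.893

δ = d·√n = 0.30 × √93 = 2.8931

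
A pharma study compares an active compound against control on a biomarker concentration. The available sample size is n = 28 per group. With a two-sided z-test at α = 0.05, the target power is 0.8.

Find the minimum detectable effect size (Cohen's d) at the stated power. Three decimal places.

d ≈ 0.749

Need Φ(δ − 1.960) = 0.8, so δ = 1.960 + 0.842 = 2.802.
(Lower-tail contribution to power is negligible for δ > 0.)
δ = d·√(n/2) ⇒ d = δ/√(n/2) = 2.802/√(28/2) = 0.7488.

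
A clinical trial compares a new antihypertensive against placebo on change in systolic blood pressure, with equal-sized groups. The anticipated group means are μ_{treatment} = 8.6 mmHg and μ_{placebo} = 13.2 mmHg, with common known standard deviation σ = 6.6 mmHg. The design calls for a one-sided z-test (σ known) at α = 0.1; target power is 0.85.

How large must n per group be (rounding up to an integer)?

n = 23 per group

Standardized effect: d = |μ_{treatment} − μ_{placebo}| / σ = |8.6 − 13.2| / 6.6 = 0.6970
Set Φ(δ − 1.282) = 0.85; then δ − 1.282 = Φ⁻¹(0.85) = 1.036, giving δ = 2.318.
δ = d·√(n/2) ⇒ n = 2(δ/d)² = 2 × (2.318 / 0.6970)² = 22.12.
Round up to the next whole unit.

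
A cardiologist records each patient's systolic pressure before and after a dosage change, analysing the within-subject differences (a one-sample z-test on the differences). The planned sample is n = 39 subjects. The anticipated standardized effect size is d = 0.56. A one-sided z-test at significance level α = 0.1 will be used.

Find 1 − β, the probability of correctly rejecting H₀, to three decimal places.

Noncentrality parameter: δ = d·√n = 0.56 × √39 = 3.4972
Critical value for a one-sided test at α = 0.1: z_α = 1.282.
Power = P(Z > 1.282 − δ) = Φ(2.216) = 0.9866.

Power ≈ 0.987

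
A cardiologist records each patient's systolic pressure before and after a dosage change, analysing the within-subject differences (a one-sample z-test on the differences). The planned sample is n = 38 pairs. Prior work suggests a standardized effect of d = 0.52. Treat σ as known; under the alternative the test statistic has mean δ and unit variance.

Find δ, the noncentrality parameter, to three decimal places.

δ ≈ 3.205

δ = d·√n = 0.52 × √38 = 3.2055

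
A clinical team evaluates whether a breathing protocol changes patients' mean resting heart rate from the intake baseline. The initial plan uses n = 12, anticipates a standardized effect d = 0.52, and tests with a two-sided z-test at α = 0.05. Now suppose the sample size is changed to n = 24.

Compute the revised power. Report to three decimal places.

With n = 24: δ = d·√n = 0.52 × √24 = 2.5475. Critical value z_{0.025} = 1.960.
Revised power = Φ(δ − 1.960) + Φ(−δ − 1.960) = Φ(0.588) + Φ(-4.507) = 0.7216 + 0.0000 = 0.7216.

Power ≈ 0.722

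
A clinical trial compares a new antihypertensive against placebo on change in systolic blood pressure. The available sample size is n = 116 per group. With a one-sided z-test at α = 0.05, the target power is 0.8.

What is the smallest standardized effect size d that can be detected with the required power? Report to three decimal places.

Need Φ(δ − 1.645) = 0.8, so δ = 1.645 + 0.842 = 2.486.
δ = d·√(n/2) ⇒ d = δ/√(n/2) = 2.486/√(116/2) = 0.3265.

d ≈ 0.326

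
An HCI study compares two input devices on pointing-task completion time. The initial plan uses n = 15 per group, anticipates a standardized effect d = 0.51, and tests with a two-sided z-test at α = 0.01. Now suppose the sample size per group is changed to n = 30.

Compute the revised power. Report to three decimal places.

With n = 30 per group: δ = d·√(n/2) = 0.51 × √(30/2) = 1.9752. Critical value z_{0.005} = 2.576.
Revised power = Φ(δ − 2.576) + Φ(−δ − 2.576) = Φ(-0.601) + Φ(-4.551) = 0.2741 + 0.0000 = 0.2741.

Power ≈ 0.274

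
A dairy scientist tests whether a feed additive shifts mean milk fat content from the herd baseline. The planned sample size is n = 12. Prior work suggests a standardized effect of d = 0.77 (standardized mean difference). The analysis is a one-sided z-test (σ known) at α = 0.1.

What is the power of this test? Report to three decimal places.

Noncentrality parameter: δ = d·√n = 0.77 × √12 = 2.6674
One-sided α = 0.1 → critical value z_{0.1} = 1.282.
Power = P(Z > 1.282 − δ) = Φ(1.386) = 0.9171.

Power ≈ 0.917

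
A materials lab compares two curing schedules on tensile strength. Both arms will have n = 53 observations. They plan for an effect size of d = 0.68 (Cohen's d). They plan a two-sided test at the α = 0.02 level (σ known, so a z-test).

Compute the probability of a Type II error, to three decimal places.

Noncentrality parameter: δ = d·√(n/2) = 0.68 × √(53/2) = 3.5005
Two-sided α = 0.02 → critical value z_{0.01} = 2.326.
Power = Φ(δ − 2.326) + Φ(−δ − 2.326) = Φ(1.174) + Φ(-5.827) = 0.8798 + 0.0000 = 0.8798.
Type II error: β = 1 − power = 1 − 0.8798 = 0.1202.

β ≈ 0.120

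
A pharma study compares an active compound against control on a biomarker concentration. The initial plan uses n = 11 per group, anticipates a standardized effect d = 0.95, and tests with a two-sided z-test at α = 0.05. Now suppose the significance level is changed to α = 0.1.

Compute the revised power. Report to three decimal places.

Power ≈ 0.720

δ = d·√(n/2) = 0.95 × √(11/2) = 2.2279 (unchanged). New critical value: z_{0.05} = 1.645.
Revised power = Φ(δ − 1.645) + Φ(−δ − 1.645) = Φ(0.583) + Φ(-3.873) = 0.7201 + 0.0001 = 0.7201.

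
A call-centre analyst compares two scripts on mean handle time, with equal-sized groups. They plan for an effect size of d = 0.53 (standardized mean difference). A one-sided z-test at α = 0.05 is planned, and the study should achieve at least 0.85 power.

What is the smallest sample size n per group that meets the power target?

Set Φ(δ − 1.645) = 0.85; then δ − 1.645 = Φ⁻¹(0.85) = 1.036, giving δ = 2.681.
δ = d·√(n/2) ⇒ n = 2(δ/d)² = 2 × (2.681 / 0.53)² = 51.19.
Rounding up, n = 52 per group.

n = 52 per group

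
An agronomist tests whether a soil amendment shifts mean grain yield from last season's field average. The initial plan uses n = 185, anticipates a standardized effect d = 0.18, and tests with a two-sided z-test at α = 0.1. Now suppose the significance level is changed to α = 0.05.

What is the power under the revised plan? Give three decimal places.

Power ≈ 0.687

δ = d·√n = 0.18 × √185 = 2.4483 (unchanged). New critical value: z_{0.025} = 1.960.
Revised power = Φ(δ − 1.960) + Φ(−δ − 1.960) = Φ(0.488) + Φ(-4.408) = 0.6873 + 0.0000 = 0.6873.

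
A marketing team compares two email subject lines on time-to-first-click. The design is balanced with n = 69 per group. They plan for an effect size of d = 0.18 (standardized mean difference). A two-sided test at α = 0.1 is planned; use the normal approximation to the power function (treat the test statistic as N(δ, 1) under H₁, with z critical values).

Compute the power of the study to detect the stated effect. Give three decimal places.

Power ≈ 0.282

Noncentrality parameter: δ = d·√(n/2) = 0.18 × √(69/2) = 1.0573
Critical value for a two-sided test at α = 0.1: z_{α/2} = 1.645.
Power = Φ(δ − 1.645) + Φ(−δ − 1.645) = Φ(-0.588) + Φ(-2.702) = 0.2784 + 0.0034 = 0.2818.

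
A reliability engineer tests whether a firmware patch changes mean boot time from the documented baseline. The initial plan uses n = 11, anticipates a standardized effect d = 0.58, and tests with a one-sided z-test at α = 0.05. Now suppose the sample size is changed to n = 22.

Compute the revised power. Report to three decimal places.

Power ≈ 0.859

With n = 22: δ = d·√n = 0.58 × √22 = 2.7204. Critical value z_{0.05} = 1.645.
Revised power = P(Z > 1.645 − δ) = Φ(1.076) = 0.8589.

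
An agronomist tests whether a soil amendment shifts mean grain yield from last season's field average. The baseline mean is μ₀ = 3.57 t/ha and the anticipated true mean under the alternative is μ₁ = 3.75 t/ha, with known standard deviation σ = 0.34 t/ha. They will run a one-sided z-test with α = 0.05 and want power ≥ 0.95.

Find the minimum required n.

n = 39

Standardized effect: d = |μ₁ − μ₀| / σ = |3.75 − 3.57| / 0.34 = 0.5294
Set Φ(δ − 1.645) = 0.95; then δ − 1.645 = Φ⁻¹(0.95) = 1.645, giving δ = 3.290.
δ = d·√n ⇒ n = (δ/d)² = (3.290 / 0.5294)² = 38.61.
Rounding up, n = 39.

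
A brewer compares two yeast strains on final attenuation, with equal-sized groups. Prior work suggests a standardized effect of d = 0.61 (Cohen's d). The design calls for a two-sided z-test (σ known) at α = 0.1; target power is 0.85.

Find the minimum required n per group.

Set Φ(δ − 1.645) = 0.85; then δ − 1.645 = Φ⁻¹(0.85) = 1.036, giving δ = 2.681.
(For δ > 0 the lower-tail rejection region contributes negligibly to power, so the one-term inversion is standard.)
δ = d·√(n/2) ⇒ n = 2(δ/d)² = 2 × (2.681 / 0.61)² = 38.64.
Rounding up, n = 39 per group.

n = 39 per group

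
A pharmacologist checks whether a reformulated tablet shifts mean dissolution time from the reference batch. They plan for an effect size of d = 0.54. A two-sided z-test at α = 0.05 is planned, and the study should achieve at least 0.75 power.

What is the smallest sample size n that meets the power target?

n = 24

Set Φ(δ − 1.960) = 0.75; then δ − 1.960 = Φ⁻¹(0.75) = 0.674, giving δ = 2.634.
(Ignoring the negligible lower-tail rejection probability gives the usual closed-form inversion.)
δ = d·√n ⇒ n = (δ/d)² = (2.634 / 0.54)² = 23.80.
Rounding up, n = 24.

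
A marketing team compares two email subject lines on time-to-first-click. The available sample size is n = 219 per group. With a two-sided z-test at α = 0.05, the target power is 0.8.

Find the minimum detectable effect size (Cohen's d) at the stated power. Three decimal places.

Required noncentrality: δ = z_{0.025} + z_{0.20} = 1.960 + 0.842 = 2.802.
(Lower-tail contribution to power is negligible for δ > 0.)
δ = d·√(n/2) ⇒ d = δ/√(n/2) = 2.802/√(219/2) = 0.2677.

d ≈ 0.268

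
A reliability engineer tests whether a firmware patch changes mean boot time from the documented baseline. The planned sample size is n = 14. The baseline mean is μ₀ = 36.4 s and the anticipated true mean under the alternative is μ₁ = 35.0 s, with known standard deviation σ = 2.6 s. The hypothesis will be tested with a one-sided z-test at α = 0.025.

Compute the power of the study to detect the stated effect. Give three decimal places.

Power ≈ 0.522

Standardized effect: d = |μ₁ − μ₀| / σ = |35.0 − 36.4| / 2.6 = 0.5385
Noncentrality parameter: δ = d·√n = 0.5385 × √14 = 2.0147
Critical value for a one-sided test at α = 0.025: z_α = 1.960.
Power = Φ(δ − 1.960) = Φ(0.055) = 0.5218.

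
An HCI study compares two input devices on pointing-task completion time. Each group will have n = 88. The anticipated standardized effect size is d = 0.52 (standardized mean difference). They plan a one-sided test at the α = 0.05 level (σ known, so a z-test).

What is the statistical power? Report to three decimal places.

Power ≈ 0.964

Noncentrality parameter: δ = d·√(n/2) = 0.52 × √(88/2) = 3.4493
Critical value for a one-sided test at α = 0.05: z_α = 1.645.
Power = P(Z > 1.645 − δ) = Φ(1.804) = 0.9644.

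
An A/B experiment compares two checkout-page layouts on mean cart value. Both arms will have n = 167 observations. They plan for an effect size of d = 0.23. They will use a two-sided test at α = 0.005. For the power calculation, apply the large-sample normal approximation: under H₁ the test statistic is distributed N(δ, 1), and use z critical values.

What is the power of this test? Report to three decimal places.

Noncentrality parameter: δ = d·√(n/2) = 0.23 × √(167/2) = 2.1017
Critical value for a two-sided test at α = 0.005: z_{α/2} = 2.807.
Power = Φ(δ − 2.807) + Φ(−δ − 2.807) = Φ(-0.705) + Φ(-4.909) = 0.2403 + 0.0000 = 0.2403.

Power ≈ 0.240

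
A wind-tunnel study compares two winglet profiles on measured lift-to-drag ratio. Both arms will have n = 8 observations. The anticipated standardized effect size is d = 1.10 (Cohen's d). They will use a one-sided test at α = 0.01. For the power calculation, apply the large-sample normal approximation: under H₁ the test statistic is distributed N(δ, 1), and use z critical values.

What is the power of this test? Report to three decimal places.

Noncentrality parameter: δ = d·√(n/2) = 1.10 × √(8/2) = 2.2000
One-sided α = 0.01 → critical value z_{0.01} = 2.326.
Power = Φ(δ − 2.326) = Φ(-0.126) = 0.4497.

Power ≈ 0.450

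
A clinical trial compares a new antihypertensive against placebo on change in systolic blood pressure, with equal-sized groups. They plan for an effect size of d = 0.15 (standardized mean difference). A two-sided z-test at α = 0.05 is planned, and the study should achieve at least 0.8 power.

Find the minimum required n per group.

n = 698 per group

Set Φ(δ − 1.960) = 0.8; then δ − 1.960 = Φ⁻¹(0.8) = 0.842, giving δ = 2.802.
(The Φ(−δ − z_{α/2}) term is vanishingly small for δ > 0 and is dropped in the standard sample-size formula.)
δ = d·√(n/2) ⇒ n = 2(δ/d)² = 2 × (2.802 / 0.15)² = 697.68.
Rounding up, n = 698 per group.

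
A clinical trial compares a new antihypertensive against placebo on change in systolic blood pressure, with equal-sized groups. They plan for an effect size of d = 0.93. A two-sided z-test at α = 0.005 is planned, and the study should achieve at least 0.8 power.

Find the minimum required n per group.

Set Φ(δ − 2.807) = 0.8; then δ − 2.807 = Φ⁻¹(0.8) = 0.842, giving δ = 3.649.
(Ignoring the negligible lower-tail rejection probability gives the usual closed-form inversion.)
δ = d·√(n/2) ⇒ n = 2(δ/d)² = 2 × (3.649 / 0.93)² = 30.78.
Rounding up, n = 31 per group.

n = 31 per group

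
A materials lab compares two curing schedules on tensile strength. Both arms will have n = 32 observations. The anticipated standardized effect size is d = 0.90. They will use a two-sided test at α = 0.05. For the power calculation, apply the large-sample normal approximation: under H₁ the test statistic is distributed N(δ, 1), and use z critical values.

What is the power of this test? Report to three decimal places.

Power ≈ 0.950

Noncentrality parameter: δ = d·√(n/2) = 0.90 × √(32/2) = 3.6000
Two-sided α = 0.05 → critical value z_{0.025} = 1.960.
Power = Φ(δ − 1.960) + Φ(−δ − 1.960) = Φ(1.640) + Φ(-5.560) = 0.9495 + 0.0000 = 0.9495.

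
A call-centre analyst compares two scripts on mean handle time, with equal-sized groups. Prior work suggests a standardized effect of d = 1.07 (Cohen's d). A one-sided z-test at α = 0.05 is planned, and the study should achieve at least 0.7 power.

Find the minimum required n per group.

For power 0.7 need Φ(δ − z_{0.05}) = 0.7, so δ = z_{0.05} + z_{0.30} = 1.645 + 0.524 = 2.169.
δ = d·√(n/2) ⇒ n = 2(δ/d)² = 2 × (2.169 / 1.07)² = 8.22.
Round up to the next whole unit.

n = 9 per group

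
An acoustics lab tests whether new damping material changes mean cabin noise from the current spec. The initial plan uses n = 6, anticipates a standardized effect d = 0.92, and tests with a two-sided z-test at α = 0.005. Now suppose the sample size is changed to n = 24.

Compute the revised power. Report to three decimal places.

Power ≈ 0.955

With n = 24: δ = d·√n = 0.92 × √24 = 4.5071. Critical value z_{0.0025} = 2.807.
Revised power = Φ(δ − 2.807) + Φ(−δ − 2.807) = Φ(1.700) + Φ(-7.314) = 0.9554 + 0.0000 = 0.9554.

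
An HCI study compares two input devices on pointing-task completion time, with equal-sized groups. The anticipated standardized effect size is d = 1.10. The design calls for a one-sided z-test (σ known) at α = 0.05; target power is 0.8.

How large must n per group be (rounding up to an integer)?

Set Φ(δ − 1.645) = 0.8; then δ − 1.645 = Φ⁻¹(0.8) = 0.842, giving δ = 2.486.
δ = d·√(n/2) ⇒ n = 2(δ/d)² = 2 × (2.486 / 1.10)² = 10.22.
Round up to the next whole unit.

n = 11 per group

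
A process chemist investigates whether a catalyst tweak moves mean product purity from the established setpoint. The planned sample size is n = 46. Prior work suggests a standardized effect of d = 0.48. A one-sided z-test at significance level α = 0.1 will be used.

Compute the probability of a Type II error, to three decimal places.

Noncentrality parameter: δ = d·√n = 0.48 × √46 = 3.2555
One-sided α = 0.1 → critical value z_{0.1} = 1.282.
Power = Φ(δ − 1.282) = Φ(1.974) = 0.9758.
Type II error: β = 1 − power = 1 − 0.9758 = 0.0242.

β ≈ 0.024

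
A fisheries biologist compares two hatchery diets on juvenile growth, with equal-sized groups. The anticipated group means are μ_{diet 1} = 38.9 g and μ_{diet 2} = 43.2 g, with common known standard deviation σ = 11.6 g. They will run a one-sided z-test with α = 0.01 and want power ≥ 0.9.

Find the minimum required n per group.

Standardized effect: d = |μ_{diet 1} − μ_{diet 2}| / σ = |38.9 − 43.2| / 11.6 = 0.3707
For power 0.9 need Φ(δ − z_{0.01}) = 0.9, so δ = z_{0.01} + z_{0.10} = 2.326 + 1.282 = 3.608.
δ = d·√(n/2) ⇒ n = 2(δ/d)² = 2 × (3.608 / 0.3707)² = 189.46.
Rounding up, n = 190 per group.

n = 190 per group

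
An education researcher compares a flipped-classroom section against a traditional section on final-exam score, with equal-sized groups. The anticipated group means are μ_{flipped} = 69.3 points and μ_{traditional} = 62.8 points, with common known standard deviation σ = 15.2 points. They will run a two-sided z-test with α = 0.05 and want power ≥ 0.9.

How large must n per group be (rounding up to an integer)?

Standardized effect: d = |μ_{flipped} − μ_{traditional}| / σ = |69.3 − 62.8| / 15.2 = 0.4276
For power 0.9 need Φ(δ − z_{0.025}) = 0.9, so δ = z_{0.025} + z_{0.10} = 1.960 + 1.282 = 3.242.
(Ignoring the negligible lower-tail rejection probability gives the usual closed-form inversion.)
δ = d·√(n/2) ⇒ n = 2(δ/d)² = 2 × (3.242 / 0.4276)² = 114.92.
Round up to the next whole unit.

n = 115 per group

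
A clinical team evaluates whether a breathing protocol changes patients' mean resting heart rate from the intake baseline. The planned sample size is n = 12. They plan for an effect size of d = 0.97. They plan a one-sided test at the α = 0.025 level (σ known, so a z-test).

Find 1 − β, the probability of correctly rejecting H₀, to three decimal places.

Power ≈ 0.919

Noncentrality parameter: δ = d·√n = 0.97 × √12 = 3.3602
Critical value for a one-sided test at α = 0.025: z_α = 1.960.
Power = Φ(δ − 1.960) = Φ(1.400) = 0.9193.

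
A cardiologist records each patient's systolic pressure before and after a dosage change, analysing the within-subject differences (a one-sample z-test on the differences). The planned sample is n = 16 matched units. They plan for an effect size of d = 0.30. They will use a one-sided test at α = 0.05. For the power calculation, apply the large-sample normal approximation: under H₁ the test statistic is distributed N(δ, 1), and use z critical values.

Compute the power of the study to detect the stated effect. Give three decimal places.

Noncentrality parameter: δ = d·√n = 0.30 × √16 = 1.2000
Critical value for a one-sided test at α = 0.05: z_α = 1.645.
Power = Φ(δ − 1.645) = Φ(-0.445) = 0.3282.

Power ≈ 0.328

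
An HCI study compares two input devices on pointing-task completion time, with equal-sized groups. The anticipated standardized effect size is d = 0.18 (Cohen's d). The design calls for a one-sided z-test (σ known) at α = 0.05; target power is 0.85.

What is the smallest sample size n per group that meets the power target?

Set Φ(δ − 1.645) = 0.85; then δ − 1.645 = Φ⁻¹(0.85) = 1.036, giving δ = 2.681.
δ = d·√(n/2) ⇒ n = 2(δ/d)² = 2 × (2.681 / 0.18)² = 443.78.
Rounding up, n = 444 per group.

n = 444 per group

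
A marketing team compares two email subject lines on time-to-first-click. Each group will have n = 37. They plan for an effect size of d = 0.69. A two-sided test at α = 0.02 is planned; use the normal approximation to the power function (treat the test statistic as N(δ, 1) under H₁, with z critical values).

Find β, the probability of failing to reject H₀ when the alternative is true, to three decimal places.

Noncentrality parameter: δ = d·√(n/2) = 0.69 × √(37/2) = 2.9678
Critical value for a two-sided test at α = 0.02: z_{α/2} = 2.326.
Power = Φ(δ − 2.326) + Φ(−δ − 2.326) = Φ(0.641) + Φ(-5.294) = 0.7394 + 0.0000 = 0.7394.
Type II error: β = 1 − power = 1 − 0.7394 = 0.2606.

β ≈ 0.261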